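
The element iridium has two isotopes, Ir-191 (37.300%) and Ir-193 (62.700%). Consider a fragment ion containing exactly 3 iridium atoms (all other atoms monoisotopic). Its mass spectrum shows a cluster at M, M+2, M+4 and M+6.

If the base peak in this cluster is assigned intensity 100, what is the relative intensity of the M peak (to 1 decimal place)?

Binomial terms of (0.37300 + 0.62700)^3: M 0.0519, M+2 0.2617, M+4 0.4399, M+6 0.2465 → M+4 is the base peak.
P(M+4) = C(3,2) × 0.37300^1 × 0.62700^2 = 3 × 0.3730 × 0.393129 = 0.439911 (base)
P(M) = C(3,0) × 0.37300^3 × 0.62700^0 = 1 × 0.05189512 × 1.0000 = 0.051895
Relative intensity = 0.051895 / 0.439911 × 100 = 11.8

11.8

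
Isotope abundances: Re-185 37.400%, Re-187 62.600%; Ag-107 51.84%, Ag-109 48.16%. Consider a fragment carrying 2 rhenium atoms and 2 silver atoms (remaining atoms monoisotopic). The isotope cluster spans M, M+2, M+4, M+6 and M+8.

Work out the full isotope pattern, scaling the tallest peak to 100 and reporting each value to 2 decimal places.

10.12 : 52.66 : 100.00 : 81.89 : 24.46

Rhenium pattern (n=2): 0.139876 : 0.468248 : 0.391876
Silver pattern (n=2): 0.26873856 : 0.49932288 : 0.23193856
Convolve the two distributions (both contribute in 2-u steps):
  M: 0.139876×0.26873856 = 0.037590
  M+2: 0.139876×0.49932288 + 0.468248×0.26873856 = 0.195680
  M+4: 0.139876×0.23193856 + 0.468248×0.49932288 + 0.391876×0.26873856 = 0.371562
  M+6: 0.468248×0.23193856 + 0.391876×0.49932288 = 0.304277
  M+8: 0.391876×0.23193856 = 0.090891
Scale to base peak (0.371562) = 100: 10.12 : 52.66 : 100.00 : 81.89 : 24.46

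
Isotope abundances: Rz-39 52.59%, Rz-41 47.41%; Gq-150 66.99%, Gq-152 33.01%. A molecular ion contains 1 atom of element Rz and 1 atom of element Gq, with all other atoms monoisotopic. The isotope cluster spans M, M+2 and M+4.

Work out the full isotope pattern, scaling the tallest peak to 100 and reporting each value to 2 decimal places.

71.72 : 100.00 : 31.86

Element Rz pattern (n=1): 0.5259 : 0.4741
Element Gq pattern (n=1): 0.6699 : 0.3301
Convolve the two distributions (both contribute in 2-u steps):
  M: 0.5259×0.6699 = 0.352300
  M+2: 0.5259×0.3301 + 0.4741×0.6699 = 0.491199
  M+4: 0.4741×0.3301 = 0.156500
Scale to base peak (0.491199) = 100: 71.72 : 100.00 : 31.86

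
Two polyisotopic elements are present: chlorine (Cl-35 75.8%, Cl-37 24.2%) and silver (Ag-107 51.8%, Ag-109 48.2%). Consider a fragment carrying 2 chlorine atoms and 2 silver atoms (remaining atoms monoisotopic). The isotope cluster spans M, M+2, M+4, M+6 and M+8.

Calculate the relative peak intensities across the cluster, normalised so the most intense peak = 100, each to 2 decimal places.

Chlorine pattern (n=2): 0.574564 : 0.366872 : 0.058564
Silver pattern (n=2): 0.268324 : 0.499352 : 0.232324
Convolve the two distributions (both contribute in 2-u steps):
  M: 0.574564×0.268324 = 0.154169
  M+2: 0.574564×0.499352 + 0.366872×0.268324 = 0.385350
  M+4: 0.574564×0.232324 + 0.366872×0.499352 + 0.058564×0.268324 = 0.332397
  M+6: 0.366872×0.232324 + 0.058564×0.499352 = 0.114477
  M+8: 0.058564×0.232324 = 0.013606
Scale to base peak (0.385350) = 100: 40.01 : 100.00 : 86.26 : 29.71 : 3.53

40.01 : 100.00 : 86.26 : 29.71 : 3.53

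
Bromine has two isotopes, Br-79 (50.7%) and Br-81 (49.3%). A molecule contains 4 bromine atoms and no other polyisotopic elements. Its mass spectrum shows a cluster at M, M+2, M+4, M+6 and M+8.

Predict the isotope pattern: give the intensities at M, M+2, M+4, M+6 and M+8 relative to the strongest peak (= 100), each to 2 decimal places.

The 4 Br atoms are independent, so intensities follow the terms of (0.507 + 0.493)^4.
P(M) = 0.507^4 = 0.066074
P(M+2) = 4 × 0.507^3 × 0.493^1 = 0.256999
P(M+4) = 6 × 0.507^2 × 0.493^2 = 0.374853
P(M+6) = 4 × 0.507^1 × 0.493^3 = 0.243001
P(M+8) = 0.493^4 = 0.059073
The M+4 peak is largest (0.374853); scaling to 100 gives 17.63 : 68.56 : 100.00 : 64.83 : 15.76.

17.63 : 68.56 : 100.00 : 64.83 : 15.76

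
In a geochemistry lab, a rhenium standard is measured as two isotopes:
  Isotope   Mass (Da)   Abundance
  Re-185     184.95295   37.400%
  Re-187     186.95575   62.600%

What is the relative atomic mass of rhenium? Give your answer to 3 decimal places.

Ar = Σ fᵢ·mᵢ = 0.37400 × 184.95295 + 0.62600 × 186.95575
= 69.172403 + 117.034300 = 186.206703 Da

186.207 Da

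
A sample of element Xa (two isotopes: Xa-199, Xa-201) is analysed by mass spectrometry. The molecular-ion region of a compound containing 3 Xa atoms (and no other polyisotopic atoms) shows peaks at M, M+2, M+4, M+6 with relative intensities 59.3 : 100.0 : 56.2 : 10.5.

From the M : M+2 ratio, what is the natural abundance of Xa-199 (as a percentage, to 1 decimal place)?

If p is the fraction of Xa that is Xa-199, then I(M+2)/I(M) = [C(3,1)·p^2·(1−p)] / p^3 = 3·(1−p)/p = 100.0/59.3 = 1.6863
(1−p)/p = 1.6863/3 = 0.5621  ⇒  p = 1/(1 + 0.5621) = 0.6402
Xa-199: 64.0%, Xa-201: 36.0%.

64.0%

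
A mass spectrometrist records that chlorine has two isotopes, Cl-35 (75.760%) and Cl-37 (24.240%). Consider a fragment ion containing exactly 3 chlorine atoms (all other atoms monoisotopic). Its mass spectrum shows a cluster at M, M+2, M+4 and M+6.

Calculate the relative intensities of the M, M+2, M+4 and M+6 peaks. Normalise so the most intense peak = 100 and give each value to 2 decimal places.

100.00 : 95.99 : 30.71 : 3.28

The 3 Cl atoms are independent, so intensities follow the terms of (0.75760 + 0.24240)^3.
P(M) = 0.75760^3 = 0.434830
P(M+2) = 3 × 0.75760^2 × 0.24240^1 = 0.417382
P(M+4) = 3 × 0.75760^1 × 0.24240^2 = 0.133545
P(M+6) = 0.24240^3 = 0.014243
The M peak is largest (0.434830); scaling to 100 gives 100.00 : 95.99 : 30.71 : 3.28.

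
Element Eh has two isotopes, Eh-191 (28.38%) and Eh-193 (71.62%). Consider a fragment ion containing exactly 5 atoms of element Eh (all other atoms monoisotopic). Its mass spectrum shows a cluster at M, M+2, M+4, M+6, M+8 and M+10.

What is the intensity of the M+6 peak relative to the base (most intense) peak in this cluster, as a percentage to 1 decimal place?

79.3%

(0.2838 + 0.7162)^5 gives M 0.0018, M+2 0.0232, M+4 0.1172, M+6 0.2959, M+8 0.3734, M+10 0.1884; the largest is M+8.
P(M+8) = C(5,4) × 0.2838^1 × 0.7162^4 = 5 × 0.2838 × 0.26310995 = 0.373353 (base)
P(M+6) = C(5,3) × 0.2838^2 × 0.7162^3 = 10 × 0.08054244 × 0.36736938 = 0.295888
Relative intensity = 0.295888 / 0.373353 × 100 = 79.3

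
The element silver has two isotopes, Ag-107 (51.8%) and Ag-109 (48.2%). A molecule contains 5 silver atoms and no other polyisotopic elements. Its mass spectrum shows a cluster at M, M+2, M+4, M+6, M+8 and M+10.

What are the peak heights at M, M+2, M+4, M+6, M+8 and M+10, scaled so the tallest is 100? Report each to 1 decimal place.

Expanding (0.518 + 0.482)^5:
P(M) = 0.518^5 = 0.037295
P(M+2) = 5 × 0.518^4 × 0.482^1 = 0.173515
P(M+4) = 10 × 0.518^3 × 0.482^2 = 0.322911
P(M+6) = 10 × 0.518^2 × 0.482^3 = 0.300470
P(M+8) = 5 × 0.518^1 × 0.482^4 = 0.139794
P(M+10) = 0.482^5 = 0.026016
The M+4 peak is largest (0.322911); scaling to 100 gives 11.5 : 53.7 : 100.0 : 93.1 : 43.3 : 8.1.

11.5 : 53.7 : 100.0 : 93.1 : 43.3 : 8.1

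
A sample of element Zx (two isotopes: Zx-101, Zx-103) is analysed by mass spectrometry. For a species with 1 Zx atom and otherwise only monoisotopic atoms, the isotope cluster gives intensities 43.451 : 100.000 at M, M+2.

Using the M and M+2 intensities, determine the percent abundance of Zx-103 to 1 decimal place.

Write p for the Zx-101 fraction. I(M+2)/I(M) = [C(1,1)·p^0·(1−p)] / p^1 = 1·(1−p)/p = 100.000/43.451 = 2.3014
(1−p)/p = 2.3014/1 = 2.3014  ⇒  p = 1/(1 + 2.3014) = 0.3029
Zx-101: 30.3%, Zx-103: 69.7%.

69.7%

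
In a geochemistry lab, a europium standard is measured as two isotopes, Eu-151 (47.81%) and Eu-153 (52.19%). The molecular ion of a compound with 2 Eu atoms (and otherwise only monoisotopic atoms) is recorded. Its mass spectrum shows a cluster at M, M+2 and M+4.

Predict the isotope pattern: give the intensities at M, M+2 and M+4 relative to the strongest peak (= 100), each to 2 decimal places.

Each Eu atom is independently Eu-151 (p = 0.4781) or Eu-153 (q = 0.5219); the cluster is the binomial expansion (p + q)^2.
P(M) = 0.4781^2 = 0.228580
P(M+2) = 2 × 0.4781^1 × 0.5219^1 = 0.499041
P(M+4) = 0.5219^2 = 0.272380
The M+2 peak is largest (0.499041); scaling to 100 gives 45.80 : 100.00 : 54.58.

45.80 : 100.00 : 54.58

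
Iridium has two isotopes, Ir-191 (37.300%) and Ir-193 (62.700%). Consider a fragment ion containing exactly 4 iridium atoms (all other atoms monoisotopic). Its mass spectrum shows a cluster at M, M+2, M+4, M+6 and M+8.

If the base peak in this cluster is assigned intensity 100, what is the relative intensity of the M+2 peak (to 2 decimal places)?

35.39

Binomial terms of (0.37300 + 0.62700)^4: M 0.0194, M+2 0.1302, M+4 0.3282, M+6 0.3678, M+8 0.1546 → M+6 is the base peak.
P(M+6) = C(4,3) × 0.37300^1 × 0.62700^3 = 4 × 0.3730 × 0.24649188 = 0.367766 (base)
P(M+2) = C(4,1) × 0.37300^3 × 0.62700^1 = 4 × 0.05189512 × 0.6270 = 0.130153
Relative intensity = 0.130153 / 0.367766 × 100 = 35.39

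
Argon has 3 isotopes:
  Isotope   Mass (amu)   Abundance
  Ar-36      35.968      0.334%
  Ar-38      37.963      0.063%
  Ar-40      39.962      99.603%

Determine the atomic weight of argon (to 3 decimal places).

39.947 amu

The abundance-weighted mean is 0.00334 × 35.968 + 0.00063 × 37.963 + 0.99603 × 39.962
= 0.1201 + 0.0239 + 39.8034 = 39.9474 amu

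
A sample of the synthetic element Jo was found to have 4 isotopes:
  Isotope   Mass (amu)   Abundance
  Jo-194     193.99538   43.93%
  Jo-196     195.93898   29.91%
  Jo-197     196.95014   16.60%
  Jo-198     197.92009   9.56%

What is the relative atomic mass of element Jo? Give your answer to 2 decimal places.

Average mass = Σ (abundance × isotope mass) = 0.4393 × 193.99538 + 0.2991 × 195.93898 + 0.1660 × 196.95014 + 0.0956 × 197.92009
= 85.222170 + 58.605349 + 32.693723 + 18.921161 = 195.442403 amu

195.44 amu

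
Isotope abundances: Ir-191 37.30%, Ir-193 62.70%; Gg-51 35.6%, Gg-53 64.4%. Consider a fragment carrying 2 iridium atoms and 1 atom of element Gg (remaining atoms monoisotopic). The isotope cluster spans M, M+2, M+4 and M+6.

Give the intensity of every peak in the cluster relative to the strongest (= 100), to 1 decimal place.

Iridium pattern (n=2): 0.139129 : 0.467742 : 0.393129
Element Gg pattern (n=1): 0.3560 : 0.6440
Convolve the two distributions (both contribute in 2-u steps):
  M: 0.139129×0.3560 = 0.049530
  M+2: 0.139129×0.6440 + 0.467742×0.3560 = 0.256115
  M+4: 0.467742×0.6440 + 0.393129×0.3560 = 0.441180
  M+6: 0.393129×0.6440 = 0.253175
Scale to base peak (0.441180) = 100: 11.2 : 58.1 : 100.0 : 57.4

11.2 : 58.1 : 100.0 : 57.4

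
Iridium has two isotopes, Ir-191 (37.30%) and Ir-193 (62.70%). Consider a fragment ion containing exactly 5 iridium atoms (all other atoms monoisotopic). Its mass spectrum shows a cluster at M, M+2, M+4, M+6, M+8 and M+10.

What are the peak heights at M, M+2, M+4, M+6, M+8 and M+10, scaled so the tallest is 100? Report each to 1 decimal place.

Expanding (0.3730 + 0.6270)^5:
P(M) = 0.3730^5 = 0.007220
P(M+2) = 5 × 0.3730^4 × 0.6270^1 = 0.060684
P(M+4) = 10 × 0.3730^3 × 0.6270^2 = 0.204015
P(M+6) = 10 × 0.3730^2 × 0.6270^3 = 0.342942
P(M+8) = 5 × 0.3730^1 × 0.6270^4 = 0.288237
P(M+10) = 0.6270^5 = 0.096903
The M+6 peak is largest (0.342942); scaling to 100 gives 2.1 : 17.7 : 59.5 : 100.0 : 84.0 : 28.3.

2.1 : 17.7 : 59.5 : 100.0 : 84.0 : 28.3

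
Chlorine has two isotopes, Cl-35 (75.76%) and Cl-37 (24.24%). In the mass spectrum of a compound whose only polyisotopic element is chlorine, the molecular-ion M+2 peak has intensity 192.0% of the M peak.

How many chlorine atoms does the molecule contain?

6

The M+2/M ratio from n Cl atoms is n · q/p = n · 0.2424/0.7576.
n = 1.920 × 0.7576/0.2424 = 6.00 ≈ 6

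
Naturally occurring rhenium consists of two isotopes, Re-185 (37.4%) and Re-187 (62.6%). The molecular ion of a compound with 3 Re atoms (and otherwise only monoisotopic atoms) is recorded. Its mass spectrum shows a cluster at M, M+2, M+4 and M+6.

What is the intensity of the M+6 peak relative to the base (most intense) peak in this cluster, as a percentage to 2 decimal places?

55.79%

(0.374 + 0.626)^3 gives M 0.0523, M+2 0.2627, M+4 0.4397, M+6 0.2453; the largest is M+4.
P(M+4) = C(3,2) × 0.374^1 × 0.626^2 = 3 × 0.3740 × 0.391876 = 0.439685 (base)
P(M+6) = C(3,3) × 0.374^0 × 0.626^3 = 1 × 1.0000 × 0.24531438 = 0.245314
Relative intensity = 0.245314 / 0.439685 × 100 = 55.79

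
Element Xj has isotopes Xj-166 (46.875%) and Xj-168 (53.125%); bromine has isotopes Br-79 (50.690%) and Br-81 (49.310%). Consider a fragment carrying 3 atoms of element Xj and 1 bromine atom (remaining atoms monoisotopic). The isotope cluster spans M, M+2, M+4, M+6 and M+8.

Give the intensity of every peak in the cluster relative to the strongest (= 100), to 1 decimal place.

Element Xj pattern (n=3): 0.10299683 : 0.35018921 : 0.3968811 : 0.14993286
Bromine pattern (n=1): 0.5069 : 0.4931
Convolve the two distributions (both contribute in 2-u steps):
  M: 0.10299683×0.5069 = 0.052209
  M+2: 0.10299683×0.4931 + 0.35018921×0.5069 = 0.228299
  M+4: 0.35018921×0.4931 + 0.3968811×0.5069 = 0.373857
  M+6: 0.3968811×0.4931 + 0.14993286×0.5069 = 0.271703
  M+8: 0.14993286×0.4931 = 0.073932
Scale to base peak (0.373857) = 100: 14.0 : 61.1 : 100.0 : 72.7 : 19.8

14.0 : 61.1 : 100.0 : 72.7 : 19.8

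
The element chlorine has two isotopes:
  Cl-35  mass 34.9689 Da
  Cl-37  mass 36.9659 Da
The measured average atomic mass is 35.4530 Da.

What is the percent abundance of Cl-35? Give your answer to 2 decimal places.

75.76%

With x = fraction of Cl-35 (so Cl-37 is 1 − x):
34.9689·x + 36.9659·(1 − x) = 35.4530
(34.9689 − 36.9659)·x = 35.4530 − 36.9659
x = -1.5129 / -1.9970 = 0.75759 → 75.76% Cl-35, 24.24% Cl-37.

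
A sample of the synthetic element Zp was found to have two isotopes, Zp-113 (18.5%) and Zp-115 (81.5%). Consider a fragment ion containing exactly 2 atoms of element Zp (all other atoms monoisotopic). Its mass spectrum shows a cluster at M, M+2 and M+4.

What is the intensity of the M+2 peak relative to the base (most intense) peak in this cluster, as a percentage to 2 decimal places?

45.40%

Binomial terms of (0.185 + 0.815)^2: M 0.0342, M+2 0.3015, M+4 0.6642 → M+4 is the base peak.
P(M+4) = C(2,2) × 0.185^0 × 0.815^2 = 1 × 1.0000 × 0.664225 = 0.664225 (base)
P(M+2) = C(2,1) × 0.185^1 × 0.815^1 = 2 × 0.1850 × 0.8150 = 0.301550
Relative intensity = 0.301550 / 0.664225 × 100 = 45.40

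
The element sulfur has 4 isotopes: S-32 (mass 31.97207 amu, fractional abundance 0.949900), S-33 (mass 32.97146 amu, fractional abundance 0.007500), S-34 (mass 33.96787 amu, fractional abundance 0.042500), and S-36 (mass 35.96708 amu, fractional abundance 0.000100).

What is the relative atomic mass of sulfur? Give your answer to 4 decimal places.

32.0648 amu

Ar = Σ fᵢ·mᵢ = 0.949900 × 31.97207 + 0.007500 × 32.97146 + 0.042500 × 33.96787 + 0.000100 × 35.96708
= 30.370269 + 0.247286 + 1.443634 + 0.003597 = 32.064786 amu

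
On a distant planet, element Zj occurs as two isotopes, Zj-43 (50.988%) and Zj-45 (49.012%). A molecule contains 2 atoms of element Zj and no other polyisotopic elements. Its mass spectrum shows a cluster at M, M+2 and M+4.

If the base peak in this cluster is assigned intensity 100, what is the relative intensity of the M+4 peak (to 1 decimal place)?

(0.50988 + 0.49012)^2 gives M 0.2600, M+2 0.4998, M+4 0.2402; the largest is M+2.
P(M+2) = C(2,1) × 0.50988^1 × 0.49012^1 = 2 × 0.50988 × 0.49012 = 0.499805 (base)
P(M+4) = C(2,2) × 0.50988^0 × 0.49012^2 = 1 × 1.0000 × 0.24021761 = 0.240218
Relative intensity = 0.240218 / 0.499805 × 100 = 48.1

48.1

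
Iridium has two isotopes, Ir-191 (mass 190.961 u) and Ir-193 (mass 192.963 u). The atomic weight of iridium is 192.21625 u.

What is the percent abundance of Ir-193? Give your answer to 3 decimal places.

62.700%

Writing the weighted mean with unknown fraction x of Ir-191:
190.961·x + 192.963·(1 − x) = 192.21625
(190.961 − 192.963)·x = 192.21625 − 192.963
x = -0.74675 / -2.002 = 0.37300 → 37.300% Ir-191, 62.700% Ir-193.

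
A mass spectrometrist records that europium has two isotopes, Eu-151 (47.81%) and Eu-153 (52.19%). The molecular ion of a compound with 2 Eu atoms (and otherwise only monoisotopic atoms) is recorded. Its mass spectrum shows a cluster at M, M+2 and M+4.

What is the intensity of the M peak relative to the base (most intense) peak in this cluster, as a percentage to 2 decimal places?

(0.4781 + 0.5219)^2 gives M 0.2286, M+2 0.4990, M+4 0.2724; the largest is M+2.
P(M+2) = C(2,1) × 0.4781^1 × 0.5219^1 = 2 × 0.4781 × 0.5219 = 0.499041 (base)
P(M) = C(2,0) × 0.4781^2 × 0.5219^0 = 1 × 0.22857961 × 1.0000 = 0.228580
Relative intensity = 0.228580 / 0.499041 × 100 = 45.80

45.80%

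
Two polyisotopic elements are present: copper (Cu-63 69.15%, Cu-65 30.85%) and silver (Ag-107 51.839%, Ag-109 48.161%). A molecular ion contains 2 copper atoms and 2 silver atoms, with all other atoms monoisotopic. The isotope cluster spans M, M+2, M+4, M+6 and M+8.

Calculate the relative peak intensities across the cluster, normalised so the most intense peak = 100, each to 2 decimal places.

36.36 : 100.00 : 98.90 : 41.45 : 6.25

Copper pattern (n=2): 0.47817225 : 0.4266555 : 0.09517225
Silver pattern (n=2): 0.26872819 : 0.49932362 : 0.23194819
Convolve the two distributions (both contribute in 2-u steps):
  M: 0.47817225×0.26872819 = 0.128498
  M+2: 0.47817225×0.49932362 + 0.4266555×0.26872819 = 0.353417
  M+4: 0.47817225×0.23194819 + 0.4266555×0.49932362 + 0.09517225×0.26872819 = 0.349526
  M+6: 0.4266555×0.23194819 + 0.09517225×0.49932362 = 0.146484
  M+8: 0.09517225×0.23194819 = 0.022075
Scale to base peak (0.353417) = 100: 36.36 : 100.00 : 98.90 : 41.45 : 6.25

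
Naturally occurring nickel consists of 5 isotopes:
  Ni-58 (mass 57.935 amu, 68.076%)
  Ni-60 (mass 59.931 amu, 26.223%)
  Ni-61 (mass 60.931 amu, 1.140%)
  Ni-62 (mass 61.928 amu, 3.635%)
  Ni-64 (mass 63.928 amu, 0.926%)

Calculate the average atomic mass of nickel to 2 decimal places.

The abundance-weighted mean is 0.68076 × 57.935 + 0.26223 × 59.931 + 0.01140 × 60.931 + 0.03635 × 61.928 + 0.00926 × 63.928
= 39.4398 + 15.7157 + 0.6946 + 2.2511 + 0.5920 = 58.6932 amu

58.69 amu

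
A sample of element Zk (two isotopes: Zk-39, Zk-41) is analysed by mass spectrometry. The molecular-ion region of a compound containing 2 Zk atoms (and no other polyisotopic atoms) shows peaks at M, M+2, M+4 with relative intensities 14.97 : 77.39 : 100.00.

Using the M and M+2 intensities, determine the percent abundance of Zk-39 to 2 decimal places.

27.90%

If p is the fraction of Zk that is Zk-39, then I(M+2)/I(M) = [C(2,1)·p^1·(1−p)] / p^2 = 2·(1−p)/p = 77.39/14.97 = 5.1697
(1−p)/p = 5.1697/2 = 2.5848  ⇒  p = 1/(1 + 2.5848) = 0.2790
Zk-39: 27.90%, Zk-41: 72.10%.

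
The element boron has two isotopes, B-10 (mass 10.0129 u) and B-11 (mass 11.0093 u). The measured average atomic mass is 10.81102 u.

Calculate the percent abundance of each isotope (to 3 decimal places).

B-10: 19.900%, B-11: 80.100%

Let x be the fractional abundance of B-10; then B-11 has abundance 1 − x.
10.0129·x + 11.0093·(1 − x) = 10.81102
(10.0129 − 11.0093)·x = 10.81102 − 11.0093
x = -0.19828 / -0.9964 = 0.19900 → 19.900% B-10, 80.100% B-11.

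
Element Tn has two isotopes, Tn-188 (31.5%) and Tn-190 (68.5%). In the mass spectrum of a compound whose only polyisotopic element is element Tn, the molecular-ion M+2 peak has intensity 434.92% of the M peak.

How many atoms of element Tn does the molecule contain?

2

For n independent Tn atoms, I(M+2)/I(M) = n · (abundance Tn-190) / (abundance Tn-188) = n · 0.685/0.315.
n = 4.3492 × 0.315/0.685 = 2.00 ≈ 2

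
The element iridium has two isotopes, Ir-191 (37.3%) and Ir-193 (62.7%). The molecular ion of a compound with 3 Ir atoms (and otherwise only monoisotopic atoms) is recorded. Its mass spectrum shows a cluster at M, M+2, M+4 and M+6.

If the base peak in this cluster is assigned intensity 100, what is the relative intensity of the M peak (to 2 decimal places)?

Binomial terms of (0.373 + 0.627)^3: M 0.0519, M+2 0.2617, M+4 0.4399, M+6 0.2465 → M+4 is the base peak.
P(M+4) = C(3,2) × 0.373^1 × 0.627^2 = 3 × 0.3730 × 0.393129 = 0.439911 (base)
P(M) = C(3,0) × 0.373^3 × 0.627^0 = 1 × 0.05189512 × 1.0000 = 0.051895
Relative intensity = 0.051895 / 0.439911 × 100 = 11.80

11.80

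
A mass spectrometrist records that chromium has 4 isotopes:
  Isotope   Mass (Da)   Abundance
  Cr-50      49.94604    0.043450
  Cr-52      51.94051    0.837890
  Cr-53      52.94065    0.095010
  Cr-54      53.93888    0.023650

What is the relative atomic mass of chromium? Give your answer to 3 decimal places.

51.996 Da

Average mass = Σ (abundance × isotope mass) = 0.043450 × 49.94604 + 0.837890 × 51.94051 + 0.095010 × 52.94065 + 0.023650 × 53.93888
= 2.170155 + 43.520434 + 5.029891 + 1.275655 = 51.996135 Da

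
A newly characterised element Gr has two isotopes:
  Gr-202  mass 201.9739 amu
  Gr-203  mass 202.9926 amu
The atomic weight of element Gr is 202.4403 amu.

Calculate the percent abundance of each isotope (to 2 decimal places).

Writing the weighted mean with unknown fraction x of Gr-202:
201.9739·x + 202.9926·(1 − x) = 202.4403
(201.9739 − 202.9926)·x = 202.4403 − 202.9926
x = -0.5523 / -1.0187 = 0.54216 → 54.22% Gr-202, 45.78% Gr-203.

Gr-202: 54.22%, Gr-203: 45.78%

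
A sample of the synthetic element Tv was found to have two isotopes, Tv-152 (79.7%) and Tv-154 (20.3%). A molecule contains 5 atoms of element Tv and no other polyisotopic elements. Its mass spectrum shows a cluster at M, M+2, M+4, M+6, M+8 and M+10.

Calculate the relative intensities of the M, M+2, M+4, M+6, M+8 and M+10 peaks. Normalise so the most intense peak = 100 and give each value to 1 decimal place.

78.5 : 100.0 : 50.9 : 13.0 : 1.7 : 0.1

Each Tv atom is independently Tv-152 (p = 0.797) or Tv-154 (q = 0.203); the cluster is the binomial expansion (p + q)^5.
P(M) = 0.797^5 = 0.321582
P(M+2) = 5 × 0.797^4 × 0.203^1 = 0.409543
P(M+4) = 10 × 0.797^3 × 0.203^2 = 0.208625
P(M+6) = 10 × 0.797^2 × 0.203^3 = 0.053138
P(M+8) = 5 × 0.797^1 × 0.203^4 = 0.006767
P(M+10) = 0.203^5 = 0.000345
The M+2 peak is largest (0.409543); scaling to 100 gives 78.5 : 100.0 : 50.9 : 13.0 : 1.7 : 0.1.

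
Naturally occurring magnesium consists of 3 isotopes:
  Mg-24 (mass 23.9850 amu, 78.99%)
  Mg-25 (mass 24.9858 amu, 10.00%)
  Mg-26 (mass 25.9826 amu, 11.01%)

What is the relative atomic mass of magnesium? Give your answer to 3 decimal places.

Weight each isotope mass by its fractional abundance: 0.7899 × 23.9850 + 0.1000 × 24.9858 + 0.1101 × 25.9826
= 18.94575 + 2.49858 + 2.86068 = 24.30501 amu

24.305 amu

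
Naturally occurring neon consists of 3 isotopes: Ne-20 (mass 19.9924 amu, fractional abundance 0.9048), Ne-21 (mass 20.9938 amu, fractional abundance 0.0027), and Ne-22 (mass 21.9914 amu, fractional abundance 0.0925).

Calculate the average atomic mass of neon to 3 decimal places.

The abundance-weighted mean is 0.9048 × 19.9924 + 0.0027 × 20.9938 + 0.0925 × 21.9914
= 18.08912 + 0.05668 + 2.03420 = 20.18000 amu

20.180 amu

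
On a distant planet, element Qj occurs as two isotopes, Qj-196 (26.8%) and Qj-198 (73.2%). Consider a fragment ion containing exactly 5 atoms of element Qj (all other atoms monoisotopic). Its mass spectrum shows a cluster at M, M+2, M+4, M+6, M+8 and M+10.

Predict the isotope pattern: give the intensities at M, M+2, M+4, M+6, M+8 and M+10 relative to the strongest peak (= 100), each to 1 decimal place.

0.4 : 4.9 : 26.8 : 73.2 : 100.0 : 54.6

The 5 Qj atoms are independent, so intensities follow the terms of (0.268 + 0.732)^5.
P(M) = 0.268^5 = 0.001383
P(M+2) = 5 × 0.268^4 × 0.732^1 = 0.018881
P(M+4) = 10 × 0.268^3 × 0.732^2 = 0.103140
P(M+6) = 10 × 0.268^2 × 0.732^3 = 0.281710
P(M+8) = 5 × 0.268^1 × 0.732^4 = 0.384724
P(M+10) = 0.732^5 = 0.210163
The M+8 peak is largest (0.384724); scaling to 100 gives 0.4 : 4.9 : 26.8 : 73.2 : 100.0 : 54.6.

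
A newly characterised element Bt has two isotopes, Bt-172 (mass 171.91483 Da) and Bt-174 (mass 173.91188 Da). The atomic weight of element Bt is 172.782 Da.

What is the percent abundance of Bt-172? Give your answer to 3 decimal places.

56.577%

Let x be the fractional abundance of Bt-172; then Bt-174 has abundance 1 − x.
171.91483·x + 173.91188·(1 − x) = 172.782
(171.91483 − 173.91188)·x = 172.782 − 173.91188
x = -1.12988 / -1.99705 = 0.56577 → 56.577% Bt-172, 43.423% Bt-174.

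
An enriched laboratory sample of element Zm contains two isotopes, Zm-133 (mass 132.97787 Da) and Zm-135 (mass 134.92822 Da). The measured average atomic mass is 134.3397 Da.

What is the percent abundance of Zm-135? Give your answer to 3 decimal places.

Writing the weighted mean with unknown fraction x of Zm-133:
132.97787·x + 134.92822·(1 − x) = 134.3397
(132.97787 − 134.92822)·x = 134.3397 − 134.92822
x = -0.58852 / -1.95035 = 0.30175 → 30.175% Zm-133, 69.825% Zm-135.

69.825%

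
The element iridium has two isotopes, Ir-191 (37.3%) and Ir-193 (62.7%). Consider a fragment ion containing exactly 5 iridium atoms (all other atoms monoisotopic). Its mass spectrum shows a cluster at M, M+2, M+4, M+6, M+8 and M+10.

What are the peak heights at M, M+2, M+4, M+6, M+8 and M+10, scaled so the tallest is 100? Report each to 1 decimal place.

The 5 Ir atoms are independent, so intensities follow the terms of (0.373 + 0.627)^5.
P(M) = 0.373^5 = 0.007220
P(M+2) = 5 × 0.373^4 × 0.627^1 = 0.060684
P(M+4) = 10 × 0.373^3 × 0.627^2 = 0.204015
P(M+6) = 10 × 0.373^2 × 0.627^3 = 0.342942
P(M+8) = 5 × 0.373^1 × 0.627^4 = 0.288237
P(M+10) = 0.627^5 = 0.096903
The M+6 peak is largest (0.342942); scaling to 100 gives 2.1 : 17.7 : 59.5 : 100.0 : 84.0 : 28.3.

2.1 : 17.7 : 59.5 : 100.0 : 84.0 : 28.3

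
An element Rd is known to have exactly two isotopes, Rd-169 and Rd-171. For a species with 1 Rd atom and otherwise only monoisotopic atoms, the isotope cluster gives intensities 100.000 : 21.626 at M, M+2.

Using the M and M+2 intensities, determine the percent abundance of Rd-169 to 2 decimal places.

Let p = fractional abundance of Rd-169. I(M+2)/I(M) = [C(1,1)·p^0·(1−p)] / p^1 = 1·(1−p)/p = 21.626/100.000 = 0.2163
(1−p)/p = 0.2163/1 = 0.2163  ⇒  p = 1/(1 + 0.2163) = 0.8222
Rd-169: 82.22%, Rd-171: 17.78%.

82.22%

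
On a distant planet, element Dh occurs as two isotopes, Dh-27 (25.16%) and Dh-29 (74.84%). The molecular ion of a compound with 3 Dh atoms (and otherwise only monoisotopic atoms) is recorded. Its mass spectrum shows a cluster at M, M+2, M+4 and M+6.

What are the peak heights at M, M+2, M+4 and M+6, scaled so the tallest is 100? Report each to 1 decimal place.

3.8 : 33.6 : 100.0 : 99.2

Each Dh atom is independently Dh-27 (p = 0.2516) or Dh-29 (q = 0.7484); the cluster is the binomial expansion (p + q)^3.
P(M) = 0.2516^3 = 0.015927
P(M+2) = 3 × 0.2516^2 × 0.7484^1 = 0.142127
P(M+4) = 3 × 0.2516^1 × 0.7484^2 = 0.422765
P(M+6) = 0.7484^3 = 0.419181
The M+4 peak is largest (0.422765); scaling to 100 gives 3.8 : 33.6 : 100.0 : 99.2.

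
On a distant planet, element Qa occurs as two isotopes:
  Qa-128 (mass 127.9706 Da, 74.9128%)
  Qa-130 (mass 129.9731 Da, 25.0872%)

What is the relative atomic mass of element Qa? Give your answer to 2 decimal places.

128.47 Da

The abundance-weighted mean is 0.749128 × 127.9706 + 0.250872 × 129.9731
= 95.86636 + 32.60661 = 128.47297 Da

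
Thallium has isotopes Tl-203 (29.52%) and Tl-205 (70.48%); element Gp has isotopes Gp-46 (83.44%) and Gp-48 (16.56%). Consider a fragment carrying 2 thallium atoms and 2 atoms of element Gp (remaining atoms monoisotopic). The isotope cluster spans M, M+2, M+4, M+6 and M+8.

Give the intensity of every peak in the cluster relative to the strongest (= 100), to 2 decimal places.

Thallium pattern (n=2): 0.08714304 : 0.41611392 : 0.49674304
Element Gp pattern (n=2): 0.69622336 : 0.27635328 : 0.02742336
Convolve the two distributions (both contribute in 2-u steps):
  M: 0.08714304×0.69622336 = 0.060671
  M+2: 0.08714304×0.27635328 + 0.41611392×0.69622336 = 0.313790
  M+4: 0.08714304×0.02742336 + 0.41611392×0.27635328 + 0.49674304×0.69622336 = 0.463228
  M+6: 0.41611392×0.02742336 + 0.49674304×0.27635328 = 0.148688
  M+8: 0.49674304×0.02742336 = 0.013622
Scale to base peak (0.463228) = 100: 13.10 : 67.74 : 100.00 : 32.10 : 2.94

13.10 : 67.74 : 100.00 : 32.10 : 2.94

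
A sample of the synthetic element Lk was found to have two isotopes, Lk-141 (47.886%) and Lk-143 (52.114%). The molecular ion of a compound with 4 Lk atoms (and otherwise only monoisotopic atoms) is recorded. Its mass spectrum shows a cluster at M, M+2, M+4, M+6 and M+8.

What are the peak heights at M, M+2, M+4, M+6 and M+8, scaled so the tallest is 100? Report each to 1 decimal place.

14.1 : 61.3 : 100.0 : 72.6 : 19.7

The 4 Lk atoms are independent, so intensities follow the terms of (0.47886 + 0.52114)^4.
P(M) = 0.47886^4 = 0.052582
P(M+2) = 4 × 0.47886^3 × 0.52114^1 = 0.228897
P(M+4) = 6 × 0.47886^2 × 0.52114^2 = 0.373660
P(M+6) = 4 × 0.47886^1 × 0.52114^3 = 0.271101
P(M+8) = 0.52114^4 = 0.073759
The M+4 peak is largest (0.373660); scaling to 100 gives 14.1 : 61.3 : 100.0 : 72.6 : 19.7.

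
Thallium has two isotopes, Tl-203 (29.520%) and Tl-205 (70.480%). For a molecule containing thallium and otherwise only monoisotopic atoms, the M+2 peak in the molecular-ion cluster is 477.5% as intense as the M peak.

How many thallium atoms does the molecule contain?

The M+2/M ratio from n Tl atoms is n · q/p = n · 0.70480/0.29520.
n = 4.775 × 0.29520/0.70480 = 2.00 ≈ 2

2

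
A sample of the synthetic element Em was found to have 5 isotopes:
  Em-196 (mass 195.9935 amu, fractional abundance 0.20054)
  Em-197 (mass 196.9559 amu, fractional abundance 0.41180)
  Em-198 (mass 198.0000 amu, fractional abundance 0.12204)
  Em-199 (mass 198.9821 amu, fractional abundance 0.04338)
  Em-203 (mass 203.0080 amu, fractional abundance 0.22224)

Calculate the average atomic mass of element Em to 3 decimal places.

198.323 amu

Average mass = Σ (abundance × isotope mass) = 0.20054 × 195.9935 + 0.41180 × 196.9559 + 0.12204 × 198.0000 + 0.04338 × 198.9821 + 0.22224 × 203.0080
= 39.30454 + 81.10644 + 24.16392 + 8.63184 + 45.11650 = 198.32324 amu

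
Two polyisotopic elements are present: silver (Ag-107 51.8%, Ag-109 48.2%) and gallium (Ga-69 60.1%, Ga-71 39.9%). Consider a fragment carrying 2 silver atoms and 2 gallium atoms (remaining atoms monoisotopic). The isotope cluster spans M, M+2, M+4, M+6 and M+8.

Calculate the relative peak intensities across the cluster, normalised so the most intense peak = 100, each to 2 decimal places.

26.47 : 84.41 : 100.00 : 52.15 : 10.10

Silver pattern (n=2): 0.268324 : 0.499352 : 0.232324
Gallium pattern (n=2): 0.361201 : 0.479598 : 0.159201
Convolve the two distributions (both contribute in 2-u steps):
  M: 0.268324×0.361201 = 0.096919
  M+2: 0.268324×0.479598 + 0.499352×0.361201 = 0.309054
  M+4: 0.268324×0.159201 + 0.499352×0.479598 + 0.232324×0.361201 = 0.366121
  M+6: 0.499352×0.159201 + 0.232324×0.479598 = 0.190919
  M+8: 0.232324×0.159201 = 0.036986
Scale to base peak (0.366121) = 100: 26.47 : 84.41 : 100.00 : 52.15 : 10.10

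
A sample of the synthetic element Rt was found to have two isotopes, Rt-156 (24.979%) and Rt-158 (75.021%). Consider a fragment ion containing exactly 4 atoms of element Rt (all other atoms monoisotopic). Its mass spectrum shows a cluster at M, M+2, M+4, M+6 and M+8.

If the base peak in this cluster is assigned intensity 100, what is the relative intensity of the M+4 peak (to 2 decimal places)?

49.94

Term probabilities: M 0.0039, M+2 0.0468, M+4 0.2107, M+6 0.4219, M+8 0.3168. Base peak = M+6.
P(M+6) = C(4,3) × 0.24979^1 × 0.75021^3 = 4 × 0.24979 × 0.42222947 = 0.421875 (base)
P(M+4) = C(4,2) × 0.24979^2 × 0.75021^2 = 6 × 0.06239504 × 0.56281504 = 0.210701
Relative intensity = 0.210701 / 0.421875 × 100 = 49.94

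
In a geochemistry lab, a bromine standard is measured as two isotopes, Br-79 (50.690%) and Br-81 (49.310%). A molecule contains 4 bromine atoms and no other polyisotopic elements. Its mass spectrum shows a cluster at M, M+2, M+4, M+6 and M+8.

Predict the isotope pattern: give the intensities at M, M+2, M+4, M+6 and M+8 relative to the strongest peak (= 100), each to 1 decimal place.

Expanding (0.50690 + 0.49310)^4:
P(M) = 0.50690^4 = 0.066022
P(M+2) = 4 × 0.50690^3 × 0.49310^1 = 0.256899
P(M+4) = 6 × 0.50690^2 × 0.49310^2 = 0.374857
P(M+6) = 4 × 0.50690^1 × 0.49310^3 = 0.243101
P(M+8) = 0.49310^4 = 0.059121
The M+4 peak is largest (0.374857); scaling to 100 gives 17.6 : 68.5 : 100.0 : 64.9 : 15.8.

17.6 : 68.5 : 100.0 : 64.9 : 15.8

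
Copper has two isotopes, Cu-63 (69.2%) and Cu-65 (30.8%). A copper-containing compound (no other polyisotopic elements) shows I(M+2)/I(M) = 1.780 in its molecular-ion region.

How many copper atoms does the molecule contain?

With n Cu atoms, P(M+2)/P(M) = C(n,1)·p^(n−1)q / p^n = n·q/p = n · 0.308/0.692.
n = 1.780 × 0.692/0.308 = 4.00 ≈ 4

4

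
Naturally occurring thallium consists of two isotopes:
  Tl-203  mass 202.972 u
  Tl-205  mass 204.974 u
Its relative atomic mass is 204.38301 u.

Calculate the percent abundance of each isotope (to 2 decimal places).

Let x be the fractional abundance of Tl-203; then Tl-205 has abundance 1 − x.
202.972·x + 204.974·(1 − x) = 204.38301
(202.972 − 204.974)·x = 204.38301 − 204.974
x = -0.59099 / -2.002 = 0.29520 → 29.52% Tl-203, 70.48% Tl-205.

Tl-203: 29.52%, Tl-205: 70.48%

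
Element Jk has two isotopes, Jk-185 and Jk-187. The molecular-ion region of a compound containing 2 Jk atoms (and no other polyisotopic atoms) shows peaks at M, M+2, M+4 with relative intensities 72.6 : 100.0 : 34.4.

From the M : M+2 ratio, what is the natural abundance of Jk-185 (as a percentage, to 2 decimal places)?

Let p = fractional abundance of Jk-185. I(M+2)/I(M) = [C(2,1)·p^1·(1−p)] / p^2 = 2·(1−p)/p = 100.0/72.6 = 1.3774
(1−p)/p = 1.3774/2 = 0.6887  ⇒  p = 1/(1 + 0.6887) = 0.5922
Jk-185: 59.22%, Jk-187: 40.78%.

59.22%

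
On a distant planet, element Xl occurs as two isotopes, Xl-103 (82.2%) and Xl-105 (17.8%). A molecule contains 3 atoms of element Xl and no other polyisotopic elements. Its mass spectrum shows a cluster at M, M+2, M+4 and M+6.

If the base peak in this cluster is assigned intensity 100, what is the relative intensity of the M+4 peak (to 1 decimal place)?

Binomial terms of (0.822 + 0.178)^3: M 0.5554, M+2 0.3608, M+4 0.0781, M+6 0.0056 → M is the base peak.
P(M) = C(3,0) × 0.822^3 × 0.178^0 = 1 × 0.55541225 × 1.0000 = 0.555412 (base)
P(M+4) = C(3,2) × 0.822^1 × 0.178^2 = 3 × 0.8220 × 0.031684 = 0.078133
Relative intensity = 0.078133 / 0.555412 × 100 = 14.1

14.1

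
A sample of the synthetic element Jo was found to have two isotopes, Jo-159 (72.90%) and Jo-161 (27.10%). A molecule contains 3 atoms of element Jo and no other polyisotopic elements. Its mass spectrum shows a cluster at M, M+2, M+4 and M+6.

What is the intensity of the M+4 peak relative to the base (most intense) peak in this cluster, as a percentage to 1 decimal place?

37.2%

(0.7290 + 0.2710)^3 gives M 0.3874, M+2 0.4321, M+4 0.1606, M+6 0.0199; the largest is M+2.
P(M+2) = C(3,1) × 0.7290^2 × 0.2710^1 = 3 × 0.531441 × 0.2710 = 0.432062 (base)
P(M+4) = C(3,2) × 0.7290^1 × 0.2710^2 = 3 × 0.7290 × 0.073441 = 0.160615
Relative intensity = 0.160615 / 0.432062 × 100 = 37.2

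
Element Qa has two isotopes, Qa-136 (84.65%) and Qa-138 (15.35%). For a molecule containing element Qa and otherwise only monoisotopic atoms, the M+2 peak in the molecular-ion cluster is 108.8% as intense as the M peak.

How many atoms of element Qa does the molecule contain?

6

With n Qa atoms, P(M+2)/P(M) = C(n,1)·p^(n−1)q / p^n = n·q/p = n · 0.1535/0.8465.
n = 1.088 × 0.8465/0.1535 = 6.00 ≈ 6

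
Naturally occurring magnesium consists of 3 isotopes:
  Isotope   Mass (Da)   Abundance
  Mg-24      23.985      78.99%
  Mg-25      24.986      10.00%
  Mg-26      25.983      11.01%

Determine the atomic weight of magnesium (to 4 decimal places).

24.3051 Da

Average mass = Σ (abundance × isotope mass) = 0.7899 × 23.985 + 0.1000 × 24.986 + 0.1101 × 25.983
= 18.94575 + 2.49860 + 2.86073 = 24.30508 Da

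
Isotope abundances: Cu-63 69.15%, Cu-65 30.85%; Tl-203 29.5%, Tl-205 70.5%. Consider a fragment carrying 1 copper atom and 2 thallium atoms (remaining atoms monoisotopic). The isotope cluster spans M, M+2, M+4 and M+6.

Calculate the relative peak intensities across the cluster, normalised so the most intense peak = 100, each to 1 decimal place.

Copper pattern (n=1): 0.6915 : 0.3085
Thallium pattern (n=2): 0.087025 : 0.41595 : 0.497025
Convolve the two distributions (both contribute in 2-u steps):
  M: 0.6915×0.087025 = 0.060178
  M+2: 0.6915×0.41595 + 0.3085×0.087025 = 0.314477
  M+4: 0.6915×0.497025 + 0.3085×0.41595 = 0.472013
  M+6: 0.3085×0.497025 = 0.153332
Scale to base peak (0.472013) = 100: 12.7 : 66.6 : 100.0 : 32.5

12.7 : 66.6 : 100.0 : 32.5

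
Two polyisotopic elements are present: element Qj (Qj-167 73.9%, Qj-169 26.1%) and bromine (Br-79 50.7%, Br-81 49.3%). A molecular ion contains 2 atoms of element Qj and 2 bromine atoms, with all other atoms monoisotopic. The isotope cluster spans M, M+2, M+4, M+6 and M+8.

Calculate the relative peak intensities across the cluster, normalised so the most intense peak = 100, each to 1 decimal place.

37.7 : 100.0 : 92.2 : 34.3 : 4.4

Element Qj pattern (n=2): 0.546121 : 0.385758 : 0.068121
Bromine pattern (n=2): 0.257049 : 0.499902 : 0.243049
Convolve the two distributions (both contribute in 2-u steps):
  M: 0.546121×0.257049 = 0.140380
  M+2: 0.546121×0.499902 + 0.385758×0.257049 = 0.372166
  M+4: 0.546121×0.243049 + 0.385758×0.499902 + 0.068121×0.257049 = 0.343086
  M+6: 0.385758×0.243049 + 0.068121×0.499902 = 0.127812
  M+8: 0.068121×0.243049 = 0.016557
Scale to base peak (0.372166) = 100: 37.7 : 100.0 : 92.2 : 34.3 : 4.4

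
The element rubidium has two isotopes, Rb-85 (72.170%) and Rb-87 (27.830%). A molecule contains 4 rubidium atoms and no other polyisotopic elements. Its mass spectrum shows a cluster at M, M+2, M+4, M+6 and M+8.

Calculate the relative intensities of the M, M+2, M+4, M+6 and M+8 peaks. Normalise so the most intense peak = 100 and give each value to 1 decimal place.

Each Rb atom is independently Rb-85 (p = 0.72170) or Rb-87 (q = 0.27830); the cluster is the binomial expansion (p + q)^4.
P(M) = 0.72170^4 = 0.271286
P(M+2) = 4 × 0.72170^3 × 0.27830^1 = 0.418450
P(M+4) = 6 × 0.72170^2 × 0.27830^2 = 0.242042
P(M+6) = 4 × 0.72170^1 × 0.27830^3 = 0.062224
P(M+8) = 0.27830^4 = 0.005999
The M+2 peak is largest (0.418450); scaling to 100 gives 64.8 : 100.0 : 57.8 : 14.9 : 1.4.

64.8 : 100.0 : 57.8 : 14.9 : 1.4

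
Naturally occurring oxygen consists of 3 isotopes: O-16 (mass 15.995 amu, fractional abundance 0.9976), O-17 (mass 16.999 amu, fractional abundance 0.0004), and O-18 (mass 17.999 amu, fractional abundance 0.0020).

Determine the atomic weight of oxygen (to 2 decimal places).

Average mass = Σ (abundance × isotope mass) = 0.9976 × 15.995 + 0.0004 × 16.999 + 0.0020 × 17.999
= 15.9566 + 0.0068 + 0.0360 = 15.9994 amu

16.00 amu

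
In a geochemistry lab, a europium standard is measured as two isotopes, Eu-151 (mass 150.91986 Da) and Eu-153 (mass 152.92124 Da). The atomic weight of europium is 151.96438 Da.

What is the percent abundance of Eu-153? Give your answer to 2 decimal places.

With x = fraction of Eu-151 (so Eu-153 is 1 − x):
150.91986·x + 152.92124·(1 − x) = 151.96438
(150.91986 − 152.92124)·x = 151.96438 − 152.92124
x = -0.95686 / -2.00138 = 0.47810 → 47.81% Eu-151, 52.19% Eu-153.

52.19%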